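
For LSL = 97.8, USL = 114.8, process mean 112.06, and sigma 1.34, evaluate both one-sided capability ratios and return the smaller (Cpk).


Cpu = (USL - mean) / (3*sigma) = (114.8 - 112.06) / (3*1.34) = 0.6816
Cpl = (mean - LSL) / (3*sigma) = (112.06 - 97.8) / (3*1.34) = 3.5473
Cpk = min(Cpu, Cpl) = 0.6816

0.6816


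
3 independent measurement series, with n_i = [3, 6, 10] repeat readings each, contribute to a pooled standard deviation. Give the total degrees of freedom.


nu = sum_i (n_i - 1)
nu = ((3 - 1) + (6 - 1) + (10 - 1))
nu = 2 + 5 + 9
nu = 16

16


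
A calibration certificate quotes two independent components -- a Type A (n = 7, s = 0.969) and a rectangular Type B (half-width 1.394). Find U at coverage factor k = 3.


u_A = s / sqrt(n) = 0.969 / sqrt(7) = 0.36624757
u_B = half_width / sqrt(3) = 1.394 / sqrt(3) = 0.80482628
uc = sqrt(u_A^2 + u_B^2) = sqrt(0.36624757^2 + 0.80482628^2) = 0.88424127
U = k * uc = 3 * 0.88424127
U = 2.6527

2.6527


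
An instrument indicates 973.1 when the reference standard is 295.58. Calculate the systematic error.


Systematic error = measured - true
= 973.1 - 295.58
= 677.5200

677.5200


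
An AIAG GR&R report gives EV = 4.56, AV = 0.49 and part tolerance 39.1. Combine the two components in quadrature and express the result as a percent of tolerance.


GRR = sqrt(EV^2 + AV^2) = sqrt(4.56^2 + 0.49^2) = 4.5862512
%GRR = GRR / tol * 100 = 4.5862512 / 39.1 * 100
%GRR = 11.7295

11.7295


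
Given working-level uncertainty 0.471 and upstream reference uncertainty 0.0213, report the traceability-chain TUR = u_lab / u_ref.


TUR = u_lab / u_ref
= 0.471 / 0.0213
= 22.1127

22.1127


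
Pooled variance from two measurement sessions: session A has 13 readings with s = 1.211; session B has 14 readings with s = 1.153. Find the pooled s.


s_p = sqrt(((n1-1)*s1^2 + (n2-1)*s2^2) / (n1+n2-2))
numerator = (13-1)*1.211^2 + (14-1)*1.153^2 = 17.598252 + 17.282317 = 34.880569
denominator = 13 + 14 - 2 = 25
s_p^2 = 34.880569 / 25 = 1.3952228
s_p = sqrt(1.3952228) = 1.1812

1.1812


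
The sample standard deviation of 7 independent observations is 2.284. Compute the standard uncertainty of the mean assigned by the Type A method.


u_A = s / sqrt(n)
u_A = 2.284 / sqrt(7)
u_A = 2.284 / 2.6457513
u_A = 0.8633

0.8633


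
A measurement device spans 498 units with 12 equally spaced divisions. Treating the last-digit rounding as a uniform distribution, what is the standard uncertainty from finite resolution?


resolution = range / divisions
resolution = 498 / 12 = 41.5
u_res = resolution / (2*sqrt(3))
u_res = 41.5 / 3.4641016
u_res = 11.9800

11.9800


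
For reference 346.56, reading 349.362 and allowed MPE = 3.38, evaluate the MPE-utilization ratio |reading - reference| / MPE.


e = indication - reference = 349.362 - 346.56 = 2.8020
|e| = 2.8020
ratio = |e| / MPE = 2.8020 / 3.38
ratio = 0.8290

0.8290


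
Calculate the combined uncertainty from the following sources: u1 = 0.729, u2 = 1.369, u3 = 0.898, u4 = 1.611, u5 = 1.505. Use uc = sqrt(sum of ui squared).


uc = sqrt(0.729^2 + 1.369^2 + 0.898^2 + 1.611^2 + 1.505^2)
uc = sqrt(8.072352)
uc = 2.8412

2.8412


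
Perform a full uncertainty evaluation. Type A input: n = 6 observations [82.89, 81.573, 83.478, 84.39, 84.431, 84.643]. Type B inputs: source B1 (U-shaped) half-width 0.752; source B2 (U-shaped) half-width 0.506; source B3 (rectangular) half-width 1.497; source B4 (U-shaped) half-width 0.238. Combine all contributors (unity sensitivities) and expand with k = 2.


mean = (82.89 + 81.573 + 83.478 + 84.39 + 84.431 + 84.643) / 6 = 83.5675
s = sqrt(sum((x - mean)^2)/(n-1)) = 1.1852329
u_A = s / sqrt(n) = 1.1852329 / sqrt(6) = 0.48386931
u_B1 = 0.752 / sqrt(2) = 0.5317443
u_B2 = 0.506 / sqrt(2) = 0.35779603
u_B3 = 1.497 / sqrt(3) = 0.86429335
u_B4 = 0.238 / sqrt(2) = 0.16829141
uc = sqrt(0.48386931^2 + 0.5317443^2 + 0.35779603^2 + 0.86429335^2 + 0.16829141^2) = 1.1917317
U = k * uc = 2 * 1.1917317
U = 2.3835

2.3835


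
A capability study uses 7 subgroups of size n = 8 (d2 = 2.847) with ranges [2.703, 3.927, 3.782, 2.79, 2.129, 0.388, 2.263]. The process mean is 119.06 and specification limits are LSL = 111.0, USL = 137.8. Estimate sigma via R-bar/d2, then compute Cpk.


R_bar = (2.703 + 3.927 + 3.782 + 2.79 + 2.129 + 0.388 + 2.263) / 7 = 2.5688571
sigma = R_bar / d2 = 2.5688571 / 2.847 = 0.90230316
Cp = (USL - LSL)/(6*sigma) = (137.8 - 111.0)/(6*0.90230316) = 4.9503
Cpu = (137.8 - 119.06)/(3*0.90230316) = 6.9230
Cpl = (119.06 - 111.0)/(3*0.90230316) = 2.9776
Cpk = min(Cpu, Cpl) = 2.9776

2.9776


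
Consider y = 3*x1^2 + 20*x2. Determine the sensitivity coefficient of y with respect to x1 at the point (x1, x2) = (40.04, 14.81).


y = 3*x1^2 + 20*x2
dy/dx1 = 2*3*x1
Evaluate at x1 = 40.04: c1 = 6 * 40.04
c1 = 240.2400

240.2400


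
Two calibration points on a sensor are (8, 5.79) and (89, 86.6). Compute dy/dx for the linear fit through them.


slope = (y2 - y1) / (x2 - x1)
= (86.6 - 5.79) / (89 - 8)
= 80.8100 / 81
= 0.9977

0.9977


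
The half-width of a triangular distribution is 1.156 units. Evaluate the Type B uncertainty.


u_B = half_width / sqrt(6)
u_B = 1.156 / 2.4494897
u_B = 0.4719

0.4719


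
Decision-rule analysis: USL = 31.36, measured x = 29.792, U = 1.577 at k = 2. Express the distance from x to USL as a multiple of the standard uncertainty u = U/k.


u = U / k = 1.577 / 2 = 0.7885
margin = |USL - x| = |31.36 - 29.792| = 1.568
z = margin / u = 1.568 / 0.7885
z = 1.9886

1.9886


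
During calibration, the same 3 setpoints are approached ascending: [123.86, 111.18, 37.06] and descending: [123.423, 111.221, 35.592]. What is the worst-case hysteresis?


|123.86 - 123.423| = 0.4370
|111.18 - 111.221| = 0.0410
|37.06 - 35.592| = 1.4680
hysteresis = max(diffs) = 1.4680

1.4680


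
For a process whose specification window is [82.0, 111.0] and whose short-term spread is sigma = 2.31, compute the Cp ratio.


Cp = (USL - LSL) / (6 * sigma)
= (111.0 - 82.0) / (6 * 2.31)
= 29.0000 / 13.8600
= 2.0924

2.0924


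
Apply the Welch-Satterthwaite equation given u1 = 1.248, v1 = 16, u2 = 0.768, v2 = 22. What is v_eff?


uc = sqrt(u1^2 + u2^2) = sqrt(1.248^2 + 0.768^2) = 1.4653764
v_eff = uc^4 / (u1^4/v1 + u2^4/v2)
= 1.4653764^4 / (1.248^4/16 + 0.768^4/22)
= 4.6110175 / 0.16742696
v_eff = 27.5405

27.5405


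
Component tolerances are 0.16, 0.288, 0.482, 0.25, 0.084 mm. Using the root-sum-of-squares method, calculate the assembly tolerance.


RSS = sqrt(0.16^2 + 0.288^2 + 0.482^2 + 0.25^2 + 0.084^2)
= sqrt(0.410424)
= 0.6406

0.6406


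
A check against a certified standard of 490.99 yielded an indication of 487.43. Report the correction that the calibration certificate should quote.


Correction = standard - reading
= 490.99 - 487.43
= 3.5600

3.5600


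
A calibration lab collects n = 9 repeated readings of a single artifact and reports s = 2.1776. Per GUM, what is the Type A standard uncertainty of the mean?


u_A = s / sqrt(n)
u_A = 2.1776 / sqrt(9)
u_A = 2.1776 / 3
u_A = 0.7259

0.7259


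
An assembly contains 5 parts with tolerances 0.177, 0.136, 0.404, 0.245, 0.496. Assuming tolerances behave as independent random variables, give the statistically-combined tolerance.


RSS = sqrt(0.177^2 + 0.136^2 + 0.404^2 + 0.245^2 + 0.496^2)
= sqrt(0.519082)
= 0.7205

0.7205


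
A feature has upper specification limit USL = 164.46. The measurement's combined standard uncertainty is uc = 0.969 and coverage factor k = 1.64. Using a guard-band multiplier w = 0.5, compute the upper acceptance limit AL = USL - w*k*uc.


U = k * uc = 1.64 * 0.969 = 1.58916
guard band g = w * U = 0.5 * 1.58916 = 0.79458
AL = USL - g = 164.46 - 0.79458
AL = 163.6654

163.6654


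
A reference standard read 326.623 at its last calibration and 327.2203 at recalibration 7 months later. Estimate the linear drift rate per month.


rate = (v2 - v1) / months
= (327.2203 - 326.623) / 7
= 0.5973 / 7
= 0.0853

0.0853


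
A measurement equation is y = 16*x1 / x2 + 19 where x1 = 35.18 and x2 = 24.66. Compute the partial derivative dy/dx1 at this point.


y = 16*x1 / x2 + 19
dy/dx1 = 16/x2
Evaluate at x2 = 24.66: c1 = 16 / 24.66
c1 = 0.6488

0.6488


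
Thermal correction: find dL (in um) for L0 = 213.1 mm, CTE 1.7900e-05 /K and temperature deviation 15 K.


dL = L * alpha * dT
= 213.1 * 1.7900e-05 * 15
= 0.0572174 mm
dL_um = 0.0572174 * 1000 = 57.2174 um

57.2174


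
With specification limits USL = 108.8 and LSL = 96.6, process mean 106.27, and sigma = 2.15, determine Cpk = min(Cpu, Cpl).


Cpu = (USL - mean) / (3*sigma) = (108.8 - 106.27) / (3*2.15) = 0.3922
Cpl = (mean - LSL) / (3*sigma) = (106.27 - 96.6) / (3*2.15) = 1.4992
Cpk = min(Cpu, Cpl) = 0.3922

0.3922


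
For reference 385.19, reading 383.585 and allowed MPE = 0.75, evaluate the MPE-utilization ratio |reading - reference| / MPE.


e = indication - reference = 383.585 - 385.19 = -1.6050
|e| = 1.6050
ratio = |e| / MPE = 1.6050 / 0.75
ratio = 2.1400

2.1400


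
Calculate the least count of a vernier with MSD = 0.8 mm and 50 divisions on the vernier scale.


LC = MSD / n_div
= 0.8 / 50
= 0.0160

0.0160


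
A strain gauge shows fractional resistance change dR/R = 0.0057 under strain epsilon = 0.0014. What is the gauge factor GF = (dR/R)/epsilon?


GF = (dR/R) / epsilon
= 0.0057 / 0.0014
= 4.0714

4.0714


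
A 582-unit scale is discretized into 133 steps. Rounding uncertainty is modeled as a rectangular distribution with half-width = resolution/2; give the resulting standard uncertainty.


resolution = range / divisions
resolution = 582 / 133 = 4.3759398
u_res = resolution / (2*sqrt(3))
u_res = 4.3759398 / 3.4641016
u_res = 1.2632

1.2632


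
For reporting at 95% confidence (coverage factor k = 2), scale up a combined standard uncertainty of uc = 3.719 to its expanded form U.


U = k * uc
U = 2 * 3.719
U = 7.4380

7.4380


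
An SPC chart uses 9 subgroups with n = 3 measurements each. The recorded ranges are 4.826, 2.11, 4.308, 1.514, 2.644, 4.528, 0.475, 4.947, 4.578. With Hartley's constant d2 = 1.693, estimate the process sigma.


R_bar = (4.826 + 2.11 + 4.308 + 1.514 + 2.644 + 4.528 + 0.475 + 4.947 + 4.578) / 9
R_bar = 29.93 / 9 = 3.3255556
sigma_hat = R_bar / d2 = 3.3255556 / 1.693 = 1.9643

1.9643


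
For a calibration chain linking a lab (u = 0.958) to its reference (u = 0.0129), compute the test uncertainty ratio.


TUR = u_lab / u_ref
= 0.958 / 0.0129
= 74.2636

74.2636


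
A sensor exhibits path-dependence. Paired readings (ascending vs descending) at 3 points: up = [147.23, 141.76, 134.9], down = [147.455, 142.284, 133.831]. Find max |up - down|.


|147.23 - 147.455| = 0.2250
|141.76 - 142.284| = 0.5240
|134.9 - 133.831| = 1.0690
hysteresis = max(diffs) = 1.0690

1.0690


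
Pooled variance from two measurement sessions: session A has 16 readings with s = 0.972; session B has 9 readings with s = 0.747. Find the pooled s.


s_p = sqrt(((n1-1)*s1^2 + (n2-1)*s2^2) / (n1+n2-2))
numerator = (16-1)*0.972^2 + (9-1)*0.747^2 = 14.17176 + 4.464072 = 18.635832
denominator = 16 + 9 - 2 = 23
s_p^2 = 18.635832 / 23 = 0.81025357
s_p = sqrt(0.81025357) = 0.9001

0.9001


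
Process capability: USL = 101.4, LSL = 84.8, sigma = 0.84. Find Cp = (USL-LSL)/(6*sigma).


Cp = (USL - LSL) / (6 * sigma)
= (101.4 - 84.8) / (6 * 0.84)
= 16.6000 / 5.0400
= 3.2937

3.2937


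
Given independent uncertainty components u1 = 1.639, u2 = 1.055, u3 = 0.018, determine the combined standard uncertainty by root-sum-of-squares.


uc = sqrt(1.639^2 + 1.055^2 + 0.018^2)
uc = sqrt(3.79967)
uc = 1.9493

1.9493


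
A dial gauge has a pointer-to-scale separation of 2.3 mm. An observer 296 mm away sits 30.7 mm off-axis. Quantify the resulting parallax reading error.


error = h * offset / d
= 2.3 * 30.7 / 296
= 0.2385

0.2385


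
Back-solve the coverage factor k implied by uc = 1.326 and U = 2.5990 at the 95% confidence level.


k = U / uc
k = 2.5990 / 1.326
k = 1.96

1.96


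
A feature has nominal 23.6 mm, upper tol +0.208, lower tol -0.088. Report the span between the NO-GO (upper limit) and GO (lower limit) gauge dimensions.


GO = nominal - lower_tol (smallest hole = maximum material condition)
GO = 23.6 - 0.088 = 23.512
NO-GO = nominal + upper_tol (largest hole = least material condition)
NO-GO = 23.6 + 0.208 = 23.808
spread = NO-GO - GO = 23.808 - 23.512 = 0.2960

0.2960


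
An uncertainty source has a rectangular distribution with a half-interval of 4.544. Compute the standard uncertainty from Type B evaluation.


u_B = half_width / sqrt(3)
u_B = 4.544 / 1.7320508
u_B = 2.6235

2.6235


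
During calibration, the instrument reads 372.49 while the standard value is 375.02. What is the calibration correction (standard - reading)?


Correction = standard - reading
= 375.02 - 372.49
= 2.5300

2.5300


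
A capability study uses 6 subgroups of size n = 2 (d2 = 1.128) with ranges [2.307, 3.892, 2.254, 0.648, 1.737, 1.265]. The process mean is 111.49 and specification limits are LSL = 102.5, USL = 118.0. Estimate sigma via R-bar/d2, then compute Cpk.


R_bar = (2.307 + 3.892 + 2.254 + 0.648 + 1.737 + 1.265) / 6 = 2.0171667
sigma = R_bar / d2 = 2.0171667 / 1.128 = 1.7882684
Cp = (USL - LSL)/(6*sigma) = (118.0 - 102.5)/(6*1.7882684) = 1.4446
Cpu = (118.0 - 111.49)/(3*1.7882684) = 1.2135
Cpl = (111.49 - 102.5)/(3*1.7882684) = 1.6757
Cpk = min(Cpu, Cpl) = 1.2135

1.2135


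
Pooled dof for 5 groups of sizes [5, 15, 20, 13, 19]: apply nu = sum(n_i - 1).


nu = sum_i (n_i - 1)
nu = ((5 - 1) + (15 - 1) + (20 - 1) + (13 - 1) + (19 - 1))
nu = 4 + 14 + 19 + 12 + 18
nu = 67

67


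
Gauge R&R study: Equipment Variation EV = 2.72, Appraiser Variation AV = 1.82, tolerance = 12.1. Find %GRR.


GRR = sqrt(EV^2 + AV^2) = sqrt(2.72^2 + 1.82^2) = 3.2727359
%GRR = GRR / tol * 100 = 3.2727359 / 12.1 * 100
%GRR = 27.0474

27.0474


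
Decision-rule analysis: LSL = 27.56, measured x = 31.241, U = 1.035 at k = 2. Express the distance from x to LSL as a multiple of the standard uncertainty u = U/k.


u = U / k = 1.035 / 2 = 0.5175
margin = |LSL - x| = |27.56 - 31.241| = 3.681
z = margin / u = 3.681 / 0.5175
z = 7.1130

7.1130


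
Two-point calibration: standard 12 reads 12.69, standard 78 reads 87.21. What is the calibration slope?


slope = (y2 - y1) / (x2 - x1)
= (87.21 - 12.69) / (78 - 12)
= 74.5200 / 66
= 1.1291

1.1291


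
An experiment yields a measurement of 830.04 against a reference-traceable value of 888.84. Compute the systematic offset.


Systematic error = measured - true
= 830.04 - 888.84
= -58.8000

-58.8000


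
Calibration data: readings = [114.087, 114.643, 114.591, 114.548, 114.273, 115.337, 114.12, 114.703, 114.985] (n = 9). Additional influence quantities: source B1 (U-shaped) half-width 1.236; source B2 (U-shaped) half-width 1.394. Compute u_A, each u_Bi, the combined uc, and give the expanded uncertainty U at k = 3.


mean = (114.087 + 114.643 + 114.591 + 114.548 + 114.273 + 115.337 + 114.12 + 114.703 + 114.985) / 9 = 114.5874444
s = sqrt(sum((x - mean)^2)/(n-1)) = 0.40399818
u_A = s / sqrt(n) = 0.40399818 / sqrt(9) = 0.13466606
u_B1 = 1.236 / sqrt(2) = 0.87398398
u_B2 = 1.394 / sqrt(2) = 0.98570685
uc = sqrt(0.13466606^2 + 0.87398398^2 + 0.98570685^2) = 1.324236
U = k * uc = 3 * 1.324236
U = 3.9727

3.9727


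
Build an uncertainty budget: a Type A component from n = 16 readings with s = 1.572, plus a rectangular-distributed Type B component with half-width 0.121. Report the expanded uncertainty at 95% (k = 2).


u_A = s / sqrt(n) = 1.572 / sqrt(16) = 0.393
u_B = half_width / sqrt(3) = 0.121 / sqrt(3) = 0.069859383
uc = sqrt(u_A^2 + u_B^2) = sqrt(0.393^2 + 0.069859383^2) = 0.39916079
U = k * uc = 2 * 0.39916079
U = 0.7983

0.7983


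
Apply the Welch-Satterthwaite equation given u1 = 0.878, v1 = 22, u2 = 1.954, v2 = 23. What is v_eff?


uc = sqrt(u1^2 + u2^2) = sqrt(0.878^2 + 1.954^2) = 2.1421951
v_eff = uc^4 / (u1^4/v1 + u2^4/v2)
= 2.1421951^4 / (0.878^4/22 + 1.954^4/23)
= 21.05892 / 0.66083843
v_eff = 31.8670

31.8670


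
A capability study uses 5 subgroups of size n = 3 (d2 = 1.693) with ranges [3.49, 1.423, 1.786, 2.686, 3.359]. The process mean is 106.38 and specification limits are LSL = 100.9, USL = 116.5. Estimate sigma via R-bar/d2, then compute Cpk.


R_bar = (3.49 + 1.423 + 1.786 + 2.686 + 3.359) / 5 = 2.5488
sigma = R_bar / d2 = 2.5488 / 1.693 = 1.5054932
Cp = (USL - LSL)/(6*sigma) = (116.5 - 100.9)/(6*1.5054932) = 1.7270
Cpu = (116.5 - 106.38)/(3*1.5054932) = 2.2407
Cpl = (106.38 - 100.9)/(3*1.5054932) = 1.2133
Cpk = min(Cpu, Cpl) = 1.2133

1.2133


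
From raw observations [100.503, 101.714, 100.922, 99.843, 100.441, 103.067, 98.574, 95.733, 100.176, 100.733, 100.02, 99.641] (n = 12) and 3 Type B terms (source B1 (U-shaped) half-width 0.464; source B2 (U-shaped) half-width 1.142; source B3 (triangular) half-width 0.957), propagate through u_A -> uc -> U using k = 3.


mean = (100.503 + 101.714 + 100.922 + 99.843 + 100.441 + 103.067 + 98.574 + 95.733 + 100.176 + 100.733 + 100.02 + 99.641) / 12 = 100.1139167
s = sqrt(sum((x - mean)^2)/(n-1)) = 1.7696711
u_A = s / sqrt(n) = 1.7696711 / sqrt(12) = 0.51086004
u_B1 = 0.464 / sqrt(2) = 0.32809755
u_B2 = 1.142 / sqrt(2) = 0.80751594
u_B3 = 0.957 / sqrt(6) = 0.39069361
uc = sqrt(0.51086004^2 + 0.32809755^2 + 0.80751594^2 + 0.39069361^2) = 1.0832126
U = k * uc = 3 * 1.0832126
U = 3.2496

3.2496


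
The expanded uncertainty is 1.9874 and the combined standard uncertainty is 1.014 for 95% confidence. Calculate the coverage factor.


k = U / uc
k = 1.9874 / 1.014
k = 1.96

1.96


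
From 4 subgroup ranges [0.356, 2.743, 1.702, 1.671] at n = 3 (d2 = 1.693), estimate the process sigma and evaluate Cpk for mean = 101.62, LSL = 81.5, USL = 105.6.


R_bar = (0.356 + 2.743 + 1.702 + 1.671) / 4 = 1.618
sigma = R_bar / d2 = 1.618 / 1.693 = 0.95569994
Cp = (USL - LSL)/(6*sigma) = (105.6 - 81.5)/(6*0.95569994) = 4.2029
Cpu = (105.6 - 101.62)/(3*0.95569994) = 1.3882
Cpl = (101.62 - 81.5)/(3*0.95569994) = 7.0175
Cpk = min(Cpu, Cpl) = 1.3882

1.3882


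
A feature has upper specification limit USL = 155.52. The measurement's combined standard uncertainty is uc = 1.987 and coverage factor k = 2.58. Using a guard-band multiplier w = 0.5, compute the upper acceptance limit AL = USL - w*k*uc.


U = k * uc = 2.58 * 1.987 = 5.12646
guard band g = w * U = 0.5 * 5.12646 = 2.56323
AL = USL - g = 155.52 - 2.56323
AL = 152.9568

152.9568


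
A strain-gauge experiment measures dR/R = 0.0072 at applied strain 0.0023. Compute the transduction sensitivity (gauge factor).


GF = (dR/R) / epsilon
= 0.0072 / 0.0023
= 3.1304

3.1304


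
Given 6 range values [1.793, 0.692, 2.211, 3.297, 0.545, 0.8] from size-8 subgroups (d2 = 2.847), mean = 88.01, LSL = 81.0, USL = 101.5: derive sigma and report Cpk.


R_bar = (1.793 + 0.692 + 2.211 + 3.297 + 0.545 + 0.8) / 6 = 1.5563333
sigma = R_bar / d2 = 1.5563333 / 2.847 = 0.54665729
Cp = (USL - LSL)/(6*sigma) = (101.5 - 81.0)/(6*0.54665729) = 6.2501
Cpu = (101.5 - 88.01)/(3*0.54665729) = 8.2258
Cpl = (88.01 - 81.0)/(3*0.54665729) = 4.2745
Cpk = min(Cpu, Cpl) = 4.2745

4.2745


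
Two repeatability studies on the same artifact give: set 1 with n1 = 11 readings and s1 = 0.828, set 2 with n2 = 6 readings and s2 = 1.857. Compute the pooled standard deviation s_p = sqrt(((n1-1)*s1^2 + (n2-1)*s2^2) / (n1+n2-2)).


s_p = sqrt(((n1-1)*s1^2 + (n2-1)*s2^2) / (n1+n2-2))
numerator = (11-1)*0.828^2 + (6-1)*1.857^2 = 6.85584 + 17.242245 = 24.098085
denominator = 11 + 6 - 2 = 15
s_p^2 = 24.098085 / 15 = 1.606539
s_p = sqrt(1.606539) = 1.2675

1.2675


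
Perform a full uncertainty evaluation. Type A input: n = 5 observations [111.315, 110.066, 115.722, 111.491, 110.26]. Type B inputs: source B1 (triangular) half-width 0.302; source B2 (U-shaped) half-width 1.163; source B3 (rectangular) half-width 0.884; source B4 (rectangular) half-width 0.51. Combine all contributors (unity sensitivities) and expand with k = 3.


mean = (111.315 + 110.066 + 115.722 + 111.491 + 110.26) / 5 = 111.7708
s = sqrt(sum((x - mean)^2)/(n-1)) = 2.2960228
u_A = s / sqrt(n) = 2.2960228 / sqrt(5) = 1.0268126
u_B1 = 0.302 / sqrt(6) = 0.12329098
u_B2 = 1.163 / sqrt(2) = 0.82236519
u_B3 = 0.884 / sqrt(3) = 0.51037764
u_B4 = 0.51 / sqrt(3) = 0.29444864
uc = sqrt(1.0268126^2 + 0.12329098^2 + 0.82236519^2 + 0.51037764^2 + 0.29444864^2) = 1.4467255
U = k * uc = 3 * 1.4467255
U = 4.3402

4.3402


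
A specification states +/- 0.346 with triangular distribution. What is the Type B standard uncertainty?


u_B = half_width / sqrt(6)
u_B = 0.346 / 2.4494897
u_B = 0.1413

0.1413


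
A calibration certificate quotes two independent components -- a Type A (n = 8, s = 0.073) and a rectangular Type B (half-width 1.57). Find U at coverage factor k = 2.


u_A = s / sqrt(n) = 0.073 / sqrt(8) = 0.025809398
u_B = half_width / sqrt(3) = 1.57 / sqrt(3) = 0.90643992
uc = sqrt(u_A^2 + u_B^2) = sqrt(0.025809398^2 + 0.90643992^2) = 0.90680729
U = k * uc = 2 * 0.90680729
U = 1.8136

1.8136


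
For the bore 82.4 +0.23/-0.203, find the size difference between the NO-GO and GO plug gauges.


GO = nominal - lower_tol (smallest hole = maximum material condition)
GO = 82.4 - 0.203 = 82.197
NO-GO = nominal + upper_tol (largest hole = least material condition)
NO-GO = 82.4 + 0.23 = 82.63
spread = NO-GO - GO = 82.63 - 82.197 = 0.4330

0.4330


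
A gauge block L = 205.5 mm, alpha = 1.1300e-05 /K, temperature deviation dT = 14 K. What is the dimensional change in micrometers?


dL = L * alpha * dT
= 205.5 * 1.1300e-05 * 14
= 0.0325101 mm
dL_um = 0.0325101 * 1000 = 32.5101 um

32.5101


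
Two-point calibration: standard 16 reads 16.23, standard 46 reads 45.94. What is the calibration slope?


slope = (y2 - y1) / (x2 - x1)
= (45.94 - 16.23) / (46 - 16)
= 29.7100 / 30
= 0.9903

0.9903


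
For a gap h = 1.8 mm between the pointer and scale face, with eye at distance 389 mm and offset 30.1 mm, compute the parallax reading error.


error = h * offset / d
= 1.8 * 30.1 / 389
= 0.1393

0.1393


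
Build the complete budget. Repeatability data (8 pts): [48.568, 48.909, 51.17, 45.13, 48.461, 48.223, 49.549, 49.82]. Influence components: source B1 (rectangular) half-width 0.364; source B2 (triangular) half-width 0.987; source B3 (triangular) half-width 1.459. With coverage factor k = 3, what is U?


mean = (48.568 + 48.909 + 51.17 + 45.13 + 48.461 + 48.223 + 49.549 + 49.82) / 8 = 48.72875
s = sqrt(sum((x - mean)^2)/(n-1)) = 1.7386425
u_A = s / sqrt(n) = 1.7386425 / sqrt(8) = 0.61470295
u_B1 = 0.364 / sqrt(3) = 0.2101555
u_B2 = 0.987 / sqrt(6) = 0.40294106
u_B3 = 1.459 / sqrt(6) = 0.59563426
uc = sqrt(0.61470295^2 + 0.2101555^2 + 0.40294106^2 + 0.59563426^2) = 0.96910615
U = k * uc = 3 * 0.96910615
U = 2.9073

2.9073


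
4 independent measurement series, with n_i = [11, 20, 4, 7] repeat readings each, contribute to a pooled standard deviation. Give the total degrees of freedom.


nu = sum_i (n_i - 1)
nu = ((11 - 1) + (20 - 1) + (4 - 1) + (7 - 1))
nu = 10 + 19 + 3 + 6
nu = 38

38


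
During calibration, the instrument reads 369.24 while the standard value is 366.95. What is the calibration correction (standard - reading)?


Correction = standard - reading
= 366.95 - 369.24
= -2.2900

-2.2900


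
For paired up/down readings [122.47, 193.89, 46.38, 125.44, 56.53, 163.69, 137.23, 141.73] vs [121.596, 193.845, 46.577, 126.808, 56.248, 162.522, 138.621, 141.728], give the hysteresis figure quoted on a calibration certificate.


|122.47 - 121.596| = 0.8740
|193.89 - 193.845| = 0.0450
|46.38 - 46.577| = 0.1970
|125.44 - 126.808| = 1.3680
|56.53 - 56.248| = 0.2820
|163.69 - 162.522| = 1.1680
|137.23 - 138.621| = 1.3910
|141.73 - 141.728| = 0.0020
hysteresis = max(diffs) = 1.3910

1.3910


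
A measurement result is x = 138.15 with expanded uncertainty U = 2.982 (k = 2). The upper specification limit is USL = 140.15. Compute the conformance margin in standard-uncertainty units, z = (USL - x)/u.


u = U / k = 2.982 / 2 = 1.491
margin = |USL - x| = |140.15 - 138.15| = 2
z = margin / u = 2 / 1.491
z = 1.3414

1.3414


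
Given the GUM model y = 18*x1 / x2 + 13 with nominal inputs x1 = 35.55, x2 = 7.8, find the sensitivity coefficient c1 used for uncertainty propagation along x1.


y = 18*x1 / x2 + 13
dy/dx1 = 18/x2
Evaluate at x2 = 7.8: c1 = 18 / 7.8
c1 = 2.3077

2.3077


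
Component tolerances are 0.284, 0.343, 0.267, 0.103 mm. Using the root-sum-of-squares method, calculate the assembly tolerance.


RSS = sqrt(0.284^2 + 0.343^2 + 0.267^2 + 0.103^2)
= sqrt(0.280203)
= 0.5293

0.5293


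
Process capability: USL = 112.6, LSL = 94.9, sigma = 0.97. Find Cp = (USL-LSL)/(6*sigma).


Cp = (USL - LSL) / (6 * sigma)
= (112.6 - 94.9) / (6 * 0.97)
= 17.7000 / 5.8200
= 3.0412

3.0412


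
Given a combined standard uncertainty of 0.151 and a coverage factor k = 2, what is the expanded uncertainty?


U = k * uc
U = 2 * 0.151
U = 0.3020

0.3020


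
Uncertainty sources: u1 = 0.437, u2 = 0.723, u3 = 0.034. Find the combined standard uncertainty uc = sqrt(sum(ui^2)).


uc = sqrt(0.437^2 + 0.723^2 + 0.034^2)
uc = sqrt(0.714854)
uc = 0.8455

0.8455


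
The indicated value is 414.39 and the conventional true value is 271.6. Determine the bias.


Systematic error = measured - true
= 414.39 - 271.6
= 142.7900

142.7900


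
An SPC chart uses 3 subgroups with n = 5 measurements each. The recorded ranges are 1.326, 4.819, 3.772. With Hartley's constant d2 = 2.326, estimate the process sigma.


R_bar = (1.326 + 4.819 + 3.772) / 3
R_bar = 9.917 / 3 = 3.3056667
sigma_hat = R_bar / d2 = 3.3056667 / 2.326 = 1.4212

1.4212


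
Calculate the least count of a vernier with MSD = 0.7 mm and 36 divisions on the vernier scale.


LC = MSD / n_div
= 0.7 / 36
= 0.0194

0.0194


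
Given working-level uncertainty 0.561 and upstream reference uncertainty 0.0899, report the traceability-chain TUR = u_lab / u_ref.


TUR = u_lab / u_ref
= 0.561 / 0.0899
= 6.2403

6.2403


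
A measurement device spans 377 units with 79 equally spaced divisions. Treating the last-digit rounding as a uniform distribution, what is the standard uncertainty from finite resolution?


resolution = range / divisions
resolution = 377 / 79 = 4.7721519
u_res = resolution / (2*sqrt(3))
u_res = 4.7721519 / 3.4641016
u_res = 1.3776

1.3776


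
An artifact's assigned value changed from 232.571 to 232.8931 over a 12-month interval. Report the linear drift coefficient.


rate = (v2 - v1) / months
= (232.8931 - 232.571) / 12
= 0.3221 / 12
= 0.0268

0.0268


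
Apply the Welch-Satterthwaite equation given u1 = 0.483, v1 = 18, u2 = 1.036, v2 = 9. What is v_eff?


uc = sqrt(u1^2 + u2^2) = sqrt(0.483^2 + 1.036^2) = 1.1430595
v_eff = uc^4 / (u1^4/v1 + u2^4/v2)
= 1.1430595^4 / (0.483^4/18 + 1.036^4/9)
= 1.7071644 / 0.13101958
v_eff = 13.0298

13.0298


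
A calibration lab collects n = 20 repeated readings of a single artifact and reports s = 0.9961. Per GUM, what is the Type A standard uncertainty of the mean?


u_A = s / sqrt(n)
u_A = 0.9961 / sqrt(20)
u_A = 0.9961 / 4.472136
u_A = 0.2227

0.2227


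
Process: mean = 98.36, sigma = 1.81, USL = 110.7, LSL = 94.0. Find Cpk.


Cpu = (USL - mean) / (3*sigma) = (110.7 - 98.36) / (3*1.81) = 2.2726
Cpl = (mean - LSL) / (3*sigma) = (98.36 - 94.0) / (3*1.81) = 0.8029
Cpk = min(Cpu, Cpl) = 0.8029

0.8029


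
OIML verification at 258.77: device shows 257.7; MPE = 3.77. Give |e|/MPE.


e = indication - reference = 257.7 - 258.77 = -1.0700
|e| = 1.0700
ratio = |e| / MPE = 1.0700 / 3.77
ratio = 0.2838

0.2838


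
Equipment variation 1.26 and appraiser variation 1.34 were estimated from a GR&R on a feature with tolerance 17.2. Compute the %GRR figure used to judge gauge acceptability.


GRR = sqrt(EV^2 + AV^2) = sqrt(1.26^2 + 1.34^2) = 1.8393477
%GRR = GRR / tol * 100 = 1.8393477 / 17.2 * 100
%GRR = 10.6939

10.6939


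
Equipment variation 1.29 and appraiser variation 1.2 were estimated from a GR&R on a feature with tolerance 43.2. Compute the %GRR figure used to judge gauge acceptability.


GRR = sqrt(EV^2 + AV^2) = sqrt(1.29^2 + 1.2^2) = 1.7618456
%GRR = GRR / tol * 100 = 1.7618456 / 43.2 * 100
%GRR = 4.0783

4.0783


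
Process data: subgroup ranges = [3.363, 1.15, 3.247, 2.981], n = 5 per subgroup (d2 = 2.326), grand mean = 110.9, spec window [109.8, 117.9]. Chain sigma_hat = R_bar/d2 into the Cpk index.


R_bar = (3.363 + 1.15 + 3.247 + 2.981) / 4 = 2.68525
sigma = R_bar / d2 = 2.68525 / 2.326 = 1.1544497
Cp = (USL - LSL)/(6*sigma) = (117.9 - 109.8)/(6*1.1544497) = 1.1694
Cpu = (117.9 - 110.9)/(3*1.1544497) = 2.0212
Cpl = (110.9 - 109.8)/(3*1.1544497) = 0.3176
Cpk = min(Cpu, Cpl) = 0.3176

0.3176


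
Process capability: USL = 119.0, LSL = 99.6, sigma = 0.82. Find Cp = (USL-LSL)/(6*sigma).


Cp = (USL - LSL) / (6 * sigma)
= (119.0 - 99.6) / (6 * 0.82)
= 19.4000 / 4.9200
= 3.9431

3.9431


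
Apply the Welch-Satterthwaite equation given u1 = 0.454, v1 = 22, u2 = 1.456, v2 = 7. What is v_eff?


uc = sqrt(u1^2 + u2^2) = sqrt(0.454^2 + 1.456^2) = 1.52514
v_eff = uc^4 / (u1^4/v1 + u2^4/v2)
= 1.52514^4 / (0.454^4/22 + 1.456^4/7)
= 5.410518 / 0.64394946
v_eff = 8.4021

8.4021


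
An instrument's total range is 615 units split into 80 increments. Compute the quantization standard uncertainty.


resolution = range / divisions
resolution = 615 / 80 = 7.6875
u_res = resolution / (2*sqrt(3))
u_res = 7.6875 / 3.4641016
u_res = 2.2192

2.2192


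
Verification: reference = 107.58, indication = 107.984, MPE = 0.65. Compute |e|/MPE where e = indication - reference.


e = indication - reference = 107.984 - 107.58 = 0.4040
|e| = 0.4040
ratio = |e| / MPE = 0.4040 / 0.65
ratio = 0.6215

0.6215


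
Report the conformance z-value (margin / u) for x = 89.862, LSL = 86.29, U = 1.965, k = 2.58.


u = U / k = 1.965 / 2.58 = 0.76162791
margin = |LSL - x| = |86.29 - 89.862| = 3.572
z = margin / u = 3.572 / 0.76162791
z = 4.6900

4.6900


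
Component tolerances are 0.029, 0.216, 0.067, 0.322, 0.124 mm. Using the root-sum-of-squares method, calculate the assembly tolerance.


RSS = sqrt(0.029^2 + 0.216^2 + 0.067^2 + 0.322^2 + 0.124^2)
= sqrt(0.171046)
= 0.4136

0.4136


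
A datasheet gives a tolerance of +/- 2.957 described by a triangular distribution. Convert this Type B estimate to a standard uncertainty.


u_B = half_width / sqrt(6)
u_B = 2.957 / 2.4494897
u_B = 1.2072

1.2072


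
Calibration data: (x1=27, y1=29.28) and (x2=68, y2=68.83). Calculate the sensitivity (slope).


slope = (y2 - y1) / (x2 - x1)
= (68.83 - 29.28) / (68 - 27)
= 39.5500 / 41
= 0.9646

0.9646


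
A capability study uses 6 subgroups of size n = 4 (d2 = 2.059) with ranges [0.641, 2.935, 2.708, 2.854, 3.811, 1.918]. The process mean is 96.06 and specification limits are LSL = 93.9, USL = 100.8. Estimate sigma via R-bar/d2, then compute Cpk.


R_bar = (0.641 + 2.935 + 2.708 + 2.854 + 3.811 + 1.918) / 6 = 2.4778333
sigma = R_bar / d2 = 2.4778333 / 2.059 = 1.2034159
Cp = (USL - LSL)/(6*sigma) = (100.8 - 93.9)/(6*1.2034159) = 0.9556
Cpu = (100.8 - 96.06)/(3*1.2034159) = 1.3129
Cpl = (96.06 - 93.9)/(3*1.2034159) = 0.5983
Cpk = min(Cpu, Cpl) = 0.5983

0.5983


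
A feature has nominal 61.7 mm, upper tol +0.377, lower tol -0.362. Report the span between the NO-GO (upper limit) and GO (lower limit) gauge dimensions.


GO = nominal - lower_tol (smallest hole = maximum material condition)
GO = 61.7 - 0.362 = 61.338
NO-GO = nominal + upper_tol (largest hole = least material condition)
NO-GO = 61.7 + 0.377 = 62.077
spread = NO-GO - GO = 62.077 - 61.338 = 0.7390

0.7390


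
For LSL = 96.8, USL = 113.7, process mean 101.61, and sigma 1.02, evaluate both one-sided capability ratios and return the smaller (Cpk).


Cpu = (USL - mean) / (3*sigma) = (113.7 - 101.61) / (3*1.02) = 3.9510
Cpl = (mean - LSL) / (3*sigma) = (101.61 - 96.8) / (3*1.02) = 1.5719
Cpk = min(Cpu, Cpl) = 1.5719

1.5719


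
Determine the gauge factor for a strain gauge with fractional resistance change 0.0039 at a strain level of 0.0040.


GF = (dR/R) / epsilon
= 0.0039 / 0.0040
= 0.9750

0.9750


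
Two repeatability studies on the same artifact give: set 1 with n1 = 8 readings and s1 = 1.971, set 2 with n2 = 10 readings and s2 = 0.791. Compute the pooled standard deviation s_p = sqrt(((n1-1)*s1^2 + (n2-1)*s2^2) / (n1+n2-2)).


s_p = sqrt(((n1-1)*s1^2 + (n2-1)*s2^2) / (n1+n2-2))
numerator = (8-1)*1.971^2 + (10-1)*0.791^2 = 27.193887 + 5.631129 = 32.825016
denominator = 8 + 10 - 2 = 16
s_p^2 = 32.825016 / 16 = 2.0515635
s_p = sqrt(2.0515635) = 1.4323

1.4323


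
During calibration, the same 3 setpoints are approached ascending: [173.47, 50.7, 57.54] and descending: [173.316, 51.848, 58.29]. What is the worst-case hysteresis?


|173.47 - 173.316| = 0.1540
|50.7 - 51.848| = 1.1480
|57.54 - 58.29| = 0.7500
hysteresis = max(diffs) = 1.1480

1.1480


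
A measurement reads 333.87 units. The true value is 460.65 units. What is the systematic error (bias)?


Systematic error = measured - true
= 333.87 - 460.65
= -126.7800

-126.7800


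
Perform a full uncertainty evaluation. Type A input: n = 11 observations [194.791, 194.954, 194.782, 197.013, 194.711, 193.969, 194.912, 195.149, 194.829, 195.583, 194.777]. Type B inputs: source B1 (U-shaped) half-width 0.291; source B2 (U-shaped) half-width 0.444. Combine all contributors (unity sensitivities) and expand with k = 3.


mean = (194.791 + 194.954 + 194.782 + 197.013 + 194.711 + 193.969 + 194.912 + 195.149 + 194.829 + 195.583 + 194.777) / 11 = 195.0427273
s = sqrt(sum((x - mean)^2)/(n-1)) = 0.75635271
u_A = s / sqrt(n) = 0.75635271 / sqrt(11) = 0.22804892
u_B1 = 0.291 / sqrt(2) = 0.20576807
u_B2 = 0.444 / sqrt(2) = 0.31395541
uc = sqrt(0.22804892^2 + 0.20576807^2 + 0.31395541^2) = 0.43922068
U = k * uc = 3 * 0.43922068
U = 1.3177

1.3177


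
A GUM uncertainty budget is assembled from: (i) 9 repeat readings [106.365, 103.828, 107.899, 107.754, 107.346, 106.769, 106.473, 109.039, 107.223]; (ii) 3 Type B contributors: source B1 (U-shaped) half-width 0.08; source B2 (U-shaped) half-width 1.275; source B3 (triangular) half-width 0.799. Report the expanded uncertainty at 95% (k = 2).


mean = (106.365 + 103.828 + 107.899 + 107.754 + 107.346 + 106.769 + 106.473 + 109.039 + 107.223) / 9 = 106.9662222
s = sqrt(sum((x - mean)^2)/(n-1)) = 1.4356755
u_A = s / sqrt(n) = 1.4356755 / sqrt(9) = 0.4785585
u_B1 = 0.08 / sqrt(2) = 0.056568542
u_B2 = 1.275 / sqrt(2) = 0.90156115
u_B3 = 0.799 / sqrt(6) = 0.32619038
uc = sqrt(0.4785585^2 + 0.056568542^2 + 0.90156115^2 + 0.32619038^2) = 1.0730475
U = k * uc = 2 * 1.0730475
U = 2.1461

2.1461


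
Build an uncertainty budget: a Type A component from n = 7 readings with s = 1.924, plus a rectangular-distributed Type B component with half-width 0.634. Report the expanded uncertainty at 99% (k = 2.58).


u_A = s / sqrt(n) = 1.924 / sqrt(7) = 0.72720365
u_B = half_width / sqrt(3) = 0.634 / sqrt(3) = 0.36604007
uc = sqrt(u_A^2 + u_B^2) = sqrt(0.72720365^2 + 0.36604007^2) = 0.81413173
U = k * uc = 2.58 * 0.81413173
U = 2.1005

2.1005


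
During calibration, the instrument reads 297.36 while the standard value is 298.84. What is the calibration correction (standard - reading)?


Correction = standard - reading
= 298.84 - 297.36
= 1.4800

1.4800


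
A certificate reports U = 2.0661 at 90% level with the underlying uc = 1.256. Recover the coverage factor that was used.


k = U / uc
k = 2.0661 / 1.256
k = 1.645

1.645


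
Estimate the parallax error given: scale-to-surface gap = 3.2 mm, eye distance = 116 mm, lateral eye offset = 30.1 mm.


error = h * offset / d
= 3.2 * 30.1 / 116
= 0.8303

0.8303


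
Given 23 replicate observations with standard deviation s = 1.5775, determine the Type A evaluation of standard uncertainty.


u_A = s / sqrt(n)
u_A = 1.5775 / sqrt(23)
u_A = 1.5775 / 4.7958315
u_A = 0.3289

0.3289


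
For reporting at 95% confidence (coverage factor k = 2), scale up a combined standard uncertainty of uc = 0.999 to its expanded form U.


U = k * uc
U = 2 * 0.999
U = 1.9980

1.9980


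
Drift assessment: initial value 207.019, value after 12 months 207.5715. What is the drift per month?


rate = (v2 - v1) / months
= (207.5715 - 207.019) / 12
= 0.5525 / 12
= 0.0460

0.0460


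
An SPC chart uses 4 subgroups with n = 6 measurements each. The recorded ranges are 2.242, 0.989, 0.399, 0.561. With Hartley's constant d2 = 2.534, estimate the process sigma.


R_bar = (2.242 + 0.989 + 0.399 + 0.561) / 4
R_bar = 4.191 / 4 = 1.04775
sigma_hat = R_bar / d2 = 1.04775 / 2.534 = 0.4135

0.4135


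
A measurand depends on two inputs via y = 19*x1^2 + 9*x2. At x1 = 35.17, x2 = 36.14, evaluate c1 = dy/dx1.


y = 19*x1^2 + 9*x2
dy/dx1 = 2*19*x1
Evaluate at x1 = 35.17: c1 = 38 * 35.17
c1 = 1336.4600

1336.4600


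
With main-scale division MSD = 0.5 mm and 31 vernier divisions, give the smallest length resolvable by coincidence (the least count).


LC = MSD / n_div
= 0.5 / 31
= 0.0161

0.0161


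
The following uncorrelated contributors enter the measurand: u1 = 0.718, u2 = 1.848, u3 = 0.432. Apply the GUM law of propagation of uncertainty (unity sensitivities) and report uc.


uc = sqrt(0.718^2 + 1.848^2 + 0.432^2)
uc = sqrt(4.117252)
uc = 2.0291

2.0291


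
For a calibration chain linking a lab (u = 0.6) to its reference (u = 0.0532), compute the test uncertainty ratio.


TUR = u_lab / u_ref
= 0.6 / 0.0532
= 11.2782

11.2782


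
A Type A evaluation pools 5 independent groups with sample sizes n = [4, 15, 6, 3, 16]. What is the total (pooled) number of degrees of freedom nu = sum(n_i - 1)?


nu = sum_i (n_i - 1)
nu = ((4 - 1) + (15 - 1) + (6 - 1) + (3 - 1) + (16 - 1))
nu = 3 + 14 + 5 + 2 + 15
nu = 39

39


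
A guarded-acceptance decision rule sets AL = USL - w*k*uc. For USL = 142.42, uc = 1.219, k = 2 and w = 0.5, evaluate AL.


U = k * uc = 2 * 1.219 = 2.438
guard band g = w * U = 0.5 * 2.438 = 1.219
AL = USL - g = 142.42 - 1.219
AL = 141.2010

141.2010


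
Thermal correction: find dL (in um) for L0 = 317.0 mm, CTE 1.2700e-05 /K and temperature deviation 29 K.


dL = L * alpha * dT
= 317.0 * 1.2700e-05 * 29
= 0.1167511 mm
dL_um = 0.1167511 * 1000 = 116.7511 um

116.7511


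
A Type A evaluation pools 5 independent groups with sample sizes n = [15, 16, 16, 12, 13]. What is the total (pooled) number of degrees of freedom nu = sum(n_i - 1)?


nu = sum_i (n_i - 1)
nu = ((15 - 1) + (16 - 1) + (16 - 1) + (12 - 1) + (13 - 1))
nu = 14 + 15 + 15 + 11 + 12
nu = 67

67


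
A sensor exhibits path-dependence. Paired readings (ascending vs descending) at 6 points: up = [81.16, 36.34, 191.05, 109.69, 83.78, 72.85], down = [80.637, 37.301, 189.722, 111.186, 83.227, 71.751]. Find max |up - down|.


|81.16 - 80.637| = 0.5230
|36.34 - 37.301| = 0.9610
|191.05 - 189.722| = 1.3280
|109.69 - 111.186| = 1.4960
|83.78 - 83.227| = 0.5530
|72.85 - 71.751| = 1.0990
hysteresis = max(diffs) = 1.4960

1.4960


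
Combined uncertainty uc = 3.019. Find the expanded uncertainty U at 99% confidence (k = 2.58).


U = k * uc
U = 2.58 * 3.019
U = 7.7890

7.7890


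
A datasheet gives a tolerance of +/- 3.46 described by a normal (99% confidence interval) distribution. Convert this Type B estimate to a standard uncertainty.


u_B = half_width / 2.576
u_B = 3.46 / 2.576
u_B = 1.3432

1.3432


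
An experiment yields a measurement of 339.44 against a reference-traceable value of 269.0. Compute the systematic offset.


Systematic error = measured - true
= 339.44 - 269.0
= 70.4400

70.4400


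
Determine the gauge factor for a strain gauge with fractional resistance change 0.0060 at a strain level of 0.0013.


GF = (dR/R) / epsilon
= 0.0060 / 0.0013
= 4.6154

4.6154
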